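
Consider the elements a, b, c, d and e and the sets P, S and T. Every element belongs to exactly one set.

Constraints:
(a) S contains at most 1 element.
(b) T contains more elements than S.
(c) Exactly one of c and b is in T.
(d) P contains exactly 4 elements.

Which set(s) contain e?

e: P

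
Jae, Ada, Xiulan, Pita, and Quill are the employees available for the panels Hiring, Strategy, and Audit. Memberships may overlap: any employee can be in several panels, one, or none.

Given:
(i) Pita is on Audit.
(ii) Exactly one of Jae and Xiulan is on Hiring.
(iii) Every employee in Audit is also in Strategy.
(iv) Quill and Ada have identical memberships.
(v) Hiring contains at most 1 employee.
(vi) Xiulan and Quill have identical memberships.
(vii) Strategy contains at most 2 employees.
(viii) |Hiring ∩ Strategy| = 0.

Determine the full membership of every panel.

Hiring = {Jae}; Strategy = {Pita}; Audit = {Pita}

From (i): Pita ∈ Audit.
(iii) with Pita ∈ Audit: Pita ∈ Strategy.
Suppose Jae ∉ Hiring: no assignment then satisfies all the clues, so Jae ∈ Hiring.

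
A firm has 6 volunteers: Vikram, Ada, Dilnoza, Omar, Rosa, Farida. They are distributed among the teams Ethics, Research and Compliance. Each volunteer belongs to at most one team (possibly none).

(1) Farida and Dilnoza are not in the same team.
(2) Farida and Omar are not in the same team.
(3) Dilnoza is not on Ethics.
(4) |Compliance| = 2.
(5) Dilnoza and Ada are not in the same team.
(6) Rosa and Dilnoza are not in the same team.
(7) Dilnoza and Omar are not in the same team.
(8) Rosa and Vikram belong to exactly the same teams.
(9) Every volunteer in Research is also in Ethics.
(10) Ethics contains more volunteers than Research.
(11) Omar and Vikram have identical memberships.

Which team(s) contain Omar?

From (3): Dilnoza ∉ Ethics.
(9) contrapositive: Dilnoza ∉ Research.
Suppose Omar ∉ Ethics: no assignment then satisfies all the clues, so Omar ∈ Ethics.

Omar: Ethics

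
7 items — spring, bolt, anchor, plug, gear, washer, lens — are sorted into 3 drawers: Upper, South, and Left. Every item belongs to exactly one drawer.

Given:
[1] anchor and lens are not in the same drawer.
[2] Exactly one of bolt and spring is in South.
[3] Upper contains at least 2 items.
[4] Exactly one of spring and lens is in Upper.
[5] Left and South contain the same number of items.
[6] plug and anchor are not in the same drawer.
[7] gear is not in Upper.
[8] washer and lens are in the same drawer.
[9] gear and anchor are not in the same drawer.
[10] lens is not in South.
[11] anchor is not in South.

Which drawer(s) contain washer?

washer: Upper

From (7): gear ∉ Upper.
From (10): lens ∉ South.
From (11): anchor ∉ South.
(8): washer matches lens: washer ∉ South.
Suppose washer ∉ Upper: no assignment then satisfies all the clues, so washer ∈ Upper.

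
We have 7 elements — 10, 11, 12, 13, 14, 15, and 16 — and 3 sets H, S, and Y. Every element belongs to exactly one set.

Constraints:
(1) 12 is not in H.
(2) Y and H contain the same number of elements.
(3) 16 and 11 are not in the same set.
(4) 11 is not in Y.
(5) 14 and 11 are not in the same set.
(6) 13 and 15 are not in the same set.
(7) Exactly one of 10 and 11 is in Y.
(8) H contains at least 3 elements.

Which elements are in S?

S = {11}

From (1): 12 ∉ H.
From (4): 11 ∉ Y.
(7) (exactly one): 10 ∈ Y.
Suppose 11 ∉ S: no assignment then satisfies all the clues, so 11 ∈ S.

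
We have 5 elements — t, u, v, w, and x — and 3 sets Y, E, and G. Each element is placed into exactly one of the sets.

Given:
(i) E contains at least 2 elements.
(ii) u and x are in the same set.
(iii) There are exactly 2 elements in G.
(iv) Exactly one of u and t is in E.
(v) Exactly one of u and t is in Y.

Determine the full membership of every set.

Y = {t}; E = {u, x}; G = {v, w}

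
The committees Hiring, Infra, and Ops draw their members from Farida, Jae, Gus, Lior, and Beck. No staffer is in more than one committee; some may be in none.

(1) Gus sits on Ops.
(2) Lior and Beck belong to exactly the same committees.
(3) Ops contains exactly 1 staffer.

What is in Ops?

Ops = {Gus}

From (1): Gus ∈ Ops.
(3): Ops already has 1, so the rest are out.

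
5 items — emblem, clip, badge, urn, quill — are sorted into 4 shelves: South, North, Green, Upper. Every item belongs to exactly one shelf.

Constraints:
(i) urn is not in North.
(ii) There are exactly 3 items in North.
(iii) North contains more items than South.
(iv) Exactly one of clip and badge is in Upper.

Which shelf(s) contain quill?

From (i): urn ∉ North.
Suppose quill ∈ South: no assignment then satisfies all the clues, so quill ∉ South.

quill: North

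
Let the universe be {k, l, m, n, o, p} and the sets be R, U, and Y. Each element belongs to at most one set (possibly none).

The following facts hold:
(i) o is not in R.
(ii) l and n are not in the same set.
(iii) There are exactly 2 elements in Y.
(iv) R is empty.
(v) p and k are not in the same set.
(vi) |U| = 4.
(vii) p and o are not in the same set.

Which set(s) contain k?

k: U

From (i): o ∉ R.
(iv): R already has 0, so the rest are out.
Suppose k ∉ U: no assignment then satisfies all the clues, so k ∈ U.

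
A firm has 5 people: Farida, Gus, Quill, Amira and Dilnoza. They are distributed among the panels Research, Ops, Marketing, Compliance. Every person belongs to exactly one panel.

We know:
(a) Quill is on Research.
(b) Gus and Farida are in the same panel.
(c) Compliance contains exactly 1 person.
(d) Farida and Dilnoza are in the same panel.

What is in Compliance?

Compliance = {Amira}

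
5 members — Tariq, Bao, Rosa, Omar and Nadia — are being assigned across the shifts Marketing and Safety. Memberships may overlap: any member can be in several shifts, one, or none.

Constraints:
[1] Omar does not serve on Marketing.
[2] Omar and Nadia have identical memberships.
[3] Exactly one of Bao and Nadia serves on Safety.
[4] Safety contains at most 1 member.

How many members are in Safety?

1

From (1): Omar ∉ Marketing.
(2): Nadia matches Omar: Nadia ∉ Marketing.
Suppose Tariq ∈ Safety: no assignment then satisfies all the clues, so Tariq ∉ Safety.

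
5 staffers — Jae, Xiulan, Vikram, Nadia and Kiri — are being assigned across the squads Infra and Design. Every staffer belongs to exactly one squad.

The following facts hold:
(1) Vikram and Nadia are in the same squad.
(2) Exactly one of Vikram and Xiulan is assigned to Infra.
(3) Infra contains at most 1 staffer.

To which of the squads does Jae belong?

Jae: Design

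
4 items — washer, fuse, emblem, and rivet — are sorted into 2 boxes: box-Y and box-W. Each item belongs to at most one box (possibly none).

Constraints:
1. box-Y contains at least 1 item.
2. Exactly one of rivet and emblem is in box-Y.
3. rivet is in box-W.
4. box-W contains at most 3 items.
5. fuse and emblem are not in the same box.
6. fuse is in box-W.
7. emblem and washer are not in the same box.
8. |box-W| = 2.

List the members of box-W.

box-W = {fuse, rivet}

From (3): rivet ∈ box-W.
From (6): fuse ∈ box-W.
(2) (exactly one): emblem ∈ box-Y.
(7): washer ∉ box-Y.
(8): box-W already has 2, so the rest are out.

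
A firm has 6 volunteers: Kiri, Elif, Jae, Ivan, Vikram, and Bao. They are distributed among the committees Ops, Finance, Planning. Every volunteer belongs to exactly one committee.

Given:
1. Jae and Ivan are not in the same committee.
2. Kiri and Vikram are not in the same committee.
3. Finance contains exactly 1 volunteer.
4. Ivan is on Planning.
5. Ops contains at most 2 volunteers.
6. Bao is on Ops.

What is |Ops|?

2

From (4): Ivan ∈ Planning.
From (6): Bao ∈ Ops.
(1): Jae ∉ Planning.
Suppose Elif ∈ Ops: no assignment then satisfies all the clues, so Elif ∉ Ops.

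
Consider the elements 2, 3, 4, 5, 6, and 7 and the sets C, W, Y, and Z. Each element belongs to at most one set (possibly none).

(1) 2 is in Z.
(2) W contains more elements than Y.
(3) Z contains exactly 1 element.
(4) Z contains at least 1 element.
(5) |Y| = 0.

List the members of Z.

From (1): 2 ∈ Z.
(3): Z already has 1, so the rest are out.
(5): Y already has 0, so the rest are out.

Z = {2}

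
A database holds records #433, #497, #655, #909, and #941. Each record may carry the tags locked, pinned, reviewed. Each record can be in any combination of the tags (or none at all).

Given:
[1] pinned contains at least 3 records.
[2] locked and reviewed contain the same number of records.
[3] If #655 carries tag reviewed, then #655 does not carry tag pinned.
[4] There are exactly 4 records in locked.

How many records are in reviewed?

4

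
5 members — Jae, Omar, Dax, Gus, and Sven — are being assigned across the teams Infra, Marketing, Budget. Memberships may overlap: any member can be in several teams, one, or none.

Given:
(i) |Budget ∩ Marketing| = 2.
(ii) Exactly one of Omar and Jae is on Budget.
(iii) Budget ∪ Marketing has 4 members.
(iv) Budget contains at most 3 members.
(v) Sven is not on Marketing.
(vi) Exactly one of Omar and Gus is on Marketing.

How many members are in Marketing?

3

From (v): Sven ∉ Marketing.
Suppose Jae ∉ Marketing: no assignment then satisfies all the clues, so Jae ∈ Marketing.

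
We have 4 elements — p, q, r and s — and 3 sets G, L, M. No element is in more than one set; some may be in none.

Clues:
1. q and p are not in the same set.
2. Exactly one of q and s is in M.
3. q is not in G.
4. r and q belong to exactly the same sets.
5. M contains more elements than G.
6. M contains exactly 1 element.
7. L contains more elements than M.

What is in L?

L = {q, r}

From (3): q ∉ G.
(4): r matches q: r ∉ G.
Suppose p ∈ L: no assignment then satisfies all the clues, so p ∉ L.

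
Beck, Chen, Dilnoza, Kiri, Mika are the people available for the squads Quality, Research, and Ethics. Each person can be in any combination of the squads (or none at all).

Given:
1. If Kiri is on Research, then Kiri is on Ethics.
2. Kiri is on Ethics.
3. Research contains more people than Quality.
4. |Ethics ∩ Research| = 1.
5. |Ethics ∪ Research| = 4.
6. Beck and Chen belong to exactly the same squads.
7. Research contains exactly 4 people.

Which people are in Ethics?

Ethics = {Kiri}

From (2): Kiri ∈ Ethics.
Suppose Beck ∈ Ethics: no assignment then satisfies all the clues, so Beck ∉ Ethics.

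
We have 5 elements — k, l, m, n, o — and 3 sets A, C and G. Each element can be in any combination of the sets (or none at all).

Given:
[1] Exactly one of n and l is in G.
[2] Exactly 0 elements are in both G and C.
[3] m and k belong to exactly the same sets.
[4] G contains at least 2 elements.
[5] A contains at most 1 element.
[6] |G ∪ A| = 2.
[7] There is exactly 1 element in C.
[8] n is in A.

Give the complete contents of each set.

A = {n}; C = {l}; G = {n, o}

From (8): n ∈ A.
(5): A already has 1, so the rest are out.
Suppose k ∈ C: no assignment then satisfies all the clues, so k ∉ C.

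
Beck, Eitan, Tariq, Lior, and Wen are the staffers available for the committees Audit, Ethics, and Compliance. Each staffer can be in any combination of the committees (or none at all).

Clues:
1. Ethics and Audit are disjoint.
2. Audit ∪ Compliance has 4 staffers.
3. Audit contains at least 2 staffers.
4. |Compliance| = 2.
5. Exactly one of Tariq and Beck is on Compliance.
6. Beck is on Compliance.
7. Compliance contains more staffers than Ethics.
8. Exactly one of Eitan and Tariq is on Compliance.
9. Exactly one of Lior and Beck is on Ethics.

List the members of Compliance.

From (6): Beck ∈ Compliance.
(5) (exactly one): Tariq ∉ Compliance.
(8) (exactly one): Eitan ∈ Compliance.
(4): Compliance already has 2, so the rest are out.

Compliance = {Beck, Eitan}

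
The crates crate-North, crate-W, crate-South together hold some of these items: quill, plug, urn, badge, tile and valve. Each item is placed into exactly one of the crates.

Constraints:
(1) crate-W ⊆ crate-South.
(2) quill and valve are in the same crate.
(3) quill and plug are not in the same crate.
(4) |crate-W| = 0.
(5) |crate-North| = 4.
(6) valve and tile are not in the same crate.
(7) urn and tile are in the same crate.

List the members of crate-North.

crate-North = {badge, plug, tile, urn}

(4): crate-W already has 0, so the rest are out.
Suppose quill ∈ crate-North: no assignment then satisfies all the clues, so quill ∉ crate-North.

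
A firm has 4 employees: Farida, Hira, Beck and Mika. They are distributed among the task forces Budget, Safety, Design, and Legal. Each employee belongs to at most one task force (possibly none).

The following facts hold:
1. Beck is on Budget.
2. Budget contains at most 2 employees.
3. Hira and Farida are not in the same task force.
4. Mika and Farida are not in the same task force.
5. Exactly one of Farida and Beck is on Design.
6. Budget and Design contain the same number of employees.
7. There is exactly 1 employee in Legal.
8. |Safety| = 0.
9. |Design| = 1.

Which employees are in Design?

From (1): Beck ∈ Budget.
(5) (exactly one): Farida ∈ Design.
(8): Safety already has 0, so the rest are out.
(9): Design already has 1, so the rest are out.

Design = {Farida}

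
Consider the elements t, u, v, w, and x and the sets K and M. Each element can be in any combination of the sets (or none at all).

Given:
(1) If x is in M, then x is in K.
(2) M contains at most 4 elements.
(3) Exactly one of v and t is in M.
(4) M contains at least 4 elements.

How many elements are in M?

4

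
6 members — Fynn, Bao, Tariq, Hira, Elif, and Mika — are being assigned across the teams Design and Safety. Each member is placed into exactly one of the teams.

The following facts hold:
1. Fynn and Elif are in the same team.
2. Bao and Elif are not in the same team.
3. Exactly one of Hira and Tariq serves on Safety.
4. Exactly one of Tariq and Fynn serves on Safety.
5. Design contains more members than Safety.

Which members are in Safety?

Safety = {Bao, Tariq}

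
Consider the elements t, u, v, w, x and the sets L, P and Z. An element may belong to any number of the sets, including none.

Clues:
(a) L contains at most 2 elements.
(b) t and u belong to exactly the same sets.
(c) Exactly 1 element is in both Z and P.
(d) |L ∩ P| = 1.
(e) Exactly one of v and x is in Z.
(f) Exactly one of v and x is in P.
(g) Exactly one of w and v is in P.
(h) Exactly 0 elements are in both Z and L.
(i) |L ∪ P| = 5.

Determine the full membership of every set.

L = {v, w}; P = {t, u, w, x}; Z = {x}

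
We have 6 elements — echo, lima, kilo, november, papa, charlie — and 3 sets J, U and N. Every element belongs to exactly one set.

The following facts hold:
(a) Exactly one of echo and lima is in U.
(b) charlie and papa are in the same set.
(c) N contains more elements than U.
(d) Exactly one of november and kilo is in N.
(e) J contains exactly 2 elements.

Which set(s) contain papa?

papa: N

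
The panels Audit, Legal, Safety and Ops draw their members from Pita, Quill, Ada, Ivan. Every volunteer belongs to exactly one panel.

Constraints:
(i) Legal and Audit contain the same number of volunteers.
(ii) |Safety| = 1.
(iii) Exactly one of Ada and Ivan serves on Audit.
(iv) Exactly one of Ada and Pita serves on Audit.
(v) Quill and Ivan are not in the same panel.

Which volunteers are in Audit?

Audit = {Ada}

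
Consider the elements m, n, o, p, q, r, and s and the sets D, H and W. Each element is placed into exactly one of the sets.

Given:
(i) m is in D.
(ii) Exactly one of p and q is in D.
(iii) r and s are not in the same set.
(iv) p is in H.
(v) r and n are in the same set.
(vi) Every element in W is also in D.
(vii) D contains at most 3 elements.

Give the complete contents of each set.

D = {m, q, s}; H = {n, o, p, r}; W = {}

From (i): m ∈ D.
From (iv): p ∈ H.
(ii) (exactly one): q ∈ D.
Suppose n ∈ D: no assignment then satisfies all the clues, so n ∉ D.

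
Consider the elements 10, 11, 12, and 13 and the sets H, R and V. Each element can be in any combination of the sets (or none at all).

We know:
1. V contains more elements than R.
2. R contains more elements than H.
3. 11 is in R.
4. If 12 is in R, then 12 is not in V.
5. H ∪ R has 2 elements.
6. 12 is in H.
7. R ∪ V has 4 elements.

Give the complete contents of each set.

H = {12}; R = {11, 12}; V = {10, 11, 13}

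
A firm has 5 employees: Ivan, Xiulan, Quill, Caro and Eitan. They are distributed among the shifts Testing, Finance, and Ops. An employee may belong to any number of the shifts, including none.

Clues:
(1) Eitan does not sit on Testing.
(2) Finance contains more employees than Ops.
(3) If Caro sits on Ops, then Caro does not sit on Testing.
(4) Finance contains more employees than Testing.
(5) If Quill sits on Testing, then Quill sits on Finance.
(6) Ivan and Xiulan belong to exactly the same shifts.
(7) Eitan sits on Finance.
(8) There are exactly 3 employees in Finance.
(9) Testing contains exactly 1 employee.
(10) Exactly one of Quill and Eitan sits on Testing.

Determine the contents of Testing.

Testing = {Quill}

From (1): Eitan ∉ Testing.
From (7): Eitan ∈ Finance.
(10) (exactly one): Quill ∈ Testing.
(5): Quill ∈ Finance.
(9): Testing already has 1, so the rest are out.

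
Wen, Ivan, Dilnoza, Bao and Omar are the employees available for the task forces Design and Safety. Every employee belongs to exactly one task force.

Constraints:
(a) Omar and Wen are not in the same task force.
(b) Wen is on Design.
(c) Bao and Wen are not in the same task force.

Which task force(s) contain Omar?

Omar: Safety

From (b): Wen ∈ Design.
(a): Omar ∉ Design.
(c): Bao ∉ Design.
Only one task force left: Bao ∈ Safety.
Only one task force left: Omar ∈ Safety.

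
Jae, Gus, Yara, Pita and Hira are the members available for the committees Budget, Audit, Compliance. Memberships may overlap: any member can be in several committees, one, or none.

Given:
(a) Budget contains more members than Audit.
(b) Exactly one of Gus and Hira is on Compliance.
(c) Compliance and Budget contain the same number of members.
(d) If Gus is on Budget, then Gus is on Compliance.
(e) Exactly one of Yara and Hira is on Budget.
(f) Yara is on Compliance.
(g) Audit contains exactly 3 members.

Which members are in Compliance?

Compliance = {Gus, Jae, Pita, Yara}

From (f): Yara ∈ Compliance.
Suppose Jae ∉ Compliance: no assignment then satisfies all the clues, so Jae ∈ Compliance.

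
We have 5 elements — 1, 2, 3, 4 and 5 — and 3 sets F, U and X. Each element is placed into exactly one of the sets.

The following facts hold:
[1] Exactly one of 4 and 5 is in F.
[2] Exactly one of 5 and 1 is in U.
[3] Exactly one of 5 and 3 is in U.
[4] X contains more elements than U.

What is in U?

U = {5}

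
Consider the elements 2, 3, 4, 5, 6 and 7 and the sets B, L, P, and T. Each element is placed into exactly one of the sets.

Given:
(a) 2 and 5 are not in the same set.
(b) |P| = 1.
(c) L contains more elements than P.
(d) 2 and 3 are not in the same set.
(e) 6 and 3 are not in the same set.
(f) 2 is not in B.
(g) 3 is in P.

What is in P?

From (f): 2 ∉ B.
From (g): 3 ∈ P.
(b): P already has 1, so the rest are out.

P = {3}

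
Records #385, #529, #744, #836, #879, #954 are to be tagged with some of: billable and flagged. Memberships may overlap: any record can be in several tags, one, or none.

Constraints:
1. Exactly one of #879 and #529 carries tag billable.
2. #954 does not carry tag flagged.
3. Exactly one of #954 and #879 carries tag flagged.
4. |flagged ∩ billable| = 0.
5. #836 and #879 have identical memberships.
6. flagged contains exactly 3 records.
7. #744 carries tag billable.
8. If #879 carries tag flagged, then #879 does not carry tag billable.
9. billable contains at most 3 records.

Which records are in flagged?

From (2): #954 ∉ flagged.
From (7): #744 ∈ billable.
(3) (exactly one): #879 ∈ flagged.
(5): #836 matches #879: #836 ∈ flagged.
(8): #879 ∉ billable.
(1) (exactly one): #529 ∈ billable.
(5): #836 matches #879: #836 ∉ billable.
Suppose #385 ∉ flagged: no assignment then satisfies all the clues, so #385 ∈ flagged.

flagged = {#385, #836, #879}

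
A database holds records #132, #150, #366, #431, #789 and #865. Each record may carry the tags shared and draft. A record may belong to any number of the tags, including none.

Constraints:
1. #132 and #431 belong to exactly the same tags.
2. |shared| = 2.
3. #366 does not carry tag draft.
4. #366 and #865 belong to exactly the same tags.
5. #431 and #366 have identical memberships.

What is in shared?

shared = {#150, #789}

From (3): #366 ∉ draft.
(4): #865 matches #366: #865 ∉ draft.
(5): #431 matches #366: #431 ∉ draft.
(1): #132 matches #431: #132 ∉ draft.
Suppose #132 ∈ shared: no assignment then satisfies all the clues, so #132 ∉ shared.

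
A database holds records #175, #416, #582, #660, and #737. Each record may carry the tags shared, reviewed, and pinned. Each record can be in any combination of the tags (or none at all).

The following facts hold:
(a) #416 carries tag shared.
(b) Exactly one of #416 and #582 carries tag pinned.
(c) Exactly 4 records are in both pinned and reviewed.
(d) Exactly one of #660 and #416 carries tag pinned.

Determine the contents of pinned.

pinned = {#175, #582, #660, #737}

From (a): #416 ∈ shared.
Suppose #175 ∉ pinned: no assignment then satisfies all the clues, so #175 ∈ pinned.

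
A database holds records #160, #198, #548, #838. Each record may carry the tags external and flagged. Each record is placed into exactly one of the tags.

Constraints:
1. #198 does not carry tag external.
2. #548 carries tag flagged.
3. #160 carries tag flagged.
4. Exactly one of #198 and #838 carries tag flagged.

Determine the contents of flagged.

From (1): #198 ∉ external.
From (2): #548 ∈ flagged.
From (3): #160 ∈ flagged.
Only one tag left: #198 ∈ flagged.
(4) (exactly one): #838 ∉ flagged.
Only one tag left: #838 ∈ external.

flagged = {#160, #198, #548}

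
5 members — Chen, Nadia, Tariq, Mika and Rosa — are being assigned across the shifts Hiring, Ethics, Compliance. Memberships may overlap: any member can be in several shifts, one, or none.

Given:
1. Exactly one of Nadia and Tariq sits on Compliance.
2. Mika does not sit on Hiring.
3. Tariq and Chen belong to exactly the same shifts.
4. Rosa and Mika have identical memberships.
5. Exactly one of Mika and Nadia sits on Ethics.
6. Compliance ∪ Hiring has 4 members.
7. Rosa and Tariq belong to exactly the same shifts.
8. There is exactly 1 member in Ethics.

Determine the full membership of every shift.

Hiring = {}; Ethics = {Nadia}; Compliance = {Chen, Mika, Rosa, Tariq}

From (2): Mika ∉ Hiring.
(4): Rosa matches Mika: Rosa ∉ Hiring.
(7): Tariq matches Rosa: Tariq ∉ Hiring.
(3): Chen matches Tariq: Chen ∉ Hiring.
Suppose Chen ∈ Ethics: no assignment then satisfies all the clues, so Chen ∉ Ethics.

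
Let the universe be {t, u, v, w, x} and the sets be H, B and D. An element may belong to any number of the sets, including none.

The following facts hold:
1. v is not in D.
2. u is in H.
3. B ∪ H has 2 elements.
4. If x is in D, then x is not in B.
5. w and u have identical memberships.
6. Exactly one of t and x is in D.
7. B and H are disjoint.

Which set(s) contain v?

v: none

From (1): v ∉ D.
From (2): u ∈ H.
(5): w matches u: w ∈ H.
(7) (disjoint): u ∉ B.
(7) (disjoint): w ∉ B.
Suppose v ∈ H: no assignment then satisfies all the clues, so v ∉ H.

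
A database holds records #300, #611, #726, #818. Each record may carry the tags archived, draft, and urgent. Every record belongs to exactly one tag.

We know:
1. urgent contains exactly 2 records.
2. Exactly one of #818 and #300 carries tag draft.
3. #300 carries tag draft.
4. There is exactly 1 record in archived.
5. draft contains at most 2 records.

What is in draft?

draft = {#300}

From (3): #300 ∈ draft.
(2) (exactly one): #818 ∉ draft.
Suppose #611 ∈ draft: no assignment then satisfies all the clues, so #611 ∉ draft.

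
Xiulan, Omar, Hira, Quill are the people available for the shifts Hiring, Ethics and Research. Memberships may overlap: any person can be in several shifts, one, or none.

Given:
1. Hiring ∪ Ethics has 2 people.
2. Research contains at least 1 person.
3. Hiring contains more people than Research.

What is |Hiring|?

2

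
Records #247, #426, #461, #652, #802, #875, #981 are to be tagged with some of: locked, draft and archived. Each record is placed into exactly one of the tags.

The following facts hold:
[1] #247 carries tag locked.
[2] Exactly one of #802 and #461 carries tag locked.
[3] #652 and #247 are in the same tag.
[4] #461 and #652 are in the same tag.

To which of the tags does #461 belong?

From (1): #247 ∈ locked.
(3): #652 matches #247: #652 ∈ locked.
(4): #461 matches #652: #461 ∈ locked.
(2) (exactly one): #802 ∉ locked.

#461: locked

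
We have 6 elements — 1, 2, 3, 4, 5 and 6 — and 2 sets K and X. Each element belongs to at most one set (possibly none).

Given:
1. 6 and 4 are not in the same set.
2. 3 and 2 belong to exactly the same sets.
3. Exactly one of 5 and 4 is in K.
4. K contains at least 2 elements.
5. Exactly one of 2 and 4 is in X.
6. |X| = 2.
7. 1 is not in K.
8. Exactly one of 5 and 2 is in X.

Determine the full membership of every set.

K = {5, 6}; X = {2, 3}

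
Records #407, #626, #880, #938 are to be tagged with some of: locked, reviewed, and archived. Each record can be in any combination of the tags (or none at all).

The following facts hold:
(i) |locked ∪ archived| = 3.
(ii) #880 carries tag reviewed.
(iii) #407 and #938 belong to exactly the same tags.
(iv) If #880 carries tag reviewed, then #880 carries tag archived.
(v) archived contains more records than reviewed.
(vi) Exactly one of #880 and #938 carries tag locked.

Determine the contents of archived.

archived = {#407, #880, #938}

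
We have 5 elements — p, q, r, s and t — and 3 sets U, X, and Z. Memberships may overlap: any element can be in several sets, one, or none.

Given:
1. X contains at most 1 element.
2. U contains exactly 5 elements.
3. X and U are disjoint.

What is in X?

(2): only 5 candidates remain for U, so all are in.
(3) (disjoint): p ∉ X.
(3) (disjoint): q ∉ X.
(3) (disjoint): r ∉ X.
(3) (disjoint): s ∉ X.
(3) (disjoint): t ∉ X.

X = {}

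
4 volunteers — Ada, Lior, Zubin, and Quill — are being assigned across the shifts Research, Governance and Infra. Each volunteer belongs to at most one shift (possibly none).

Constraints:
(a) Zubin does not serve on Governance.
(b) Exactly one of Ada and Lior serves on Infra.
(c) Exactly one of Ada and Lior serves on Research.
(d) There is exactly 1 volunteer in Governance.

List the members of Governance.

Governance = {Quill}

From (a): Zubin ∉ Governance.
Suppose Ada ∈ Governance: no assignment then satisfies all the clues, so Ada ∉ Governance.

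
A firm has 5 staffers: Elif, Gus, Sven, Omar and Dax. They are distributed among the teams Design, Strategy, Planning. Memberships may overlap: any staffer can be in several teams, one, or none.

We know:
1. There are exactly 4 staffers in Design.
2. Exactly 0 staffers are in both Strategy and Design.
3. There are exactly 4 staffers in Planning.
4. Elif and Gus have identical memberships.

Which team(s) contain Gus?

Gus: Design, Planning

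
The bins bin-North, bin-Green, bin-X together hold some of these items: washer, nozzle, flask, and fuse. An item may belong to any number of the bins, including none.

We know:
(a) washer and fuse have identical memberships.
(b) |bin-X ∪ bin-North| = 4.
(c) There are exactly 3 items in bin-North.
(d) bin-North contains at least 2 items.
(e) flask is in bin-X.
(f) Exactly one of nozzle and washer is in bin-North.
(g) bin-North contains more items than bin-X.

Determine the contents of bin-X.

bin-X = {flask, nozzle}

From (e): flask ∈ bin-X.
Suppose washer ∈ bin-X: no assignment then satisfies all the clues, so washer ∉ bin-X.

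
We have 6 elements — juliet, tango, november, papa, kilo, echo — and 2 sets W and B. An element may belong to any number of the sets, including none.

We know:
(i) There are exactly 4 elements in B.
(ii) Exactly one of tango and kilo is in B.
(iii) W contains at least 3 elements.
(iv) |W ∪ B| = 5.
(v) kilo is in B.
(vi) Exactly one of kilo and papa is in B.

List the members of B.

From (v): kilo ∈ B.
(ii) (exactly one): tango ∉ B.
(vi) (exactly one): papa ∉ B.
(i): only 4 candidates remain for B, so all are in.

B = {echo, juliet, kilo, november}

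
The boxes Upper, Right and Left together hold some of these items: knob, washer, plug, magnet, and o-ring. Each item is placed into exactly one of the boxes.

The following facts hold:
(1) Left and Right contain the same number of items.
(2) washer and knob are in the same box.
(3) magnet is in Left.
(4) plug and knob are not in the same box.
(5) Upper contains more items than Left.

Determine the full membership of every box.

Upper = {knob, o-ring, washer}; Right = {plug}; Left = {magnet}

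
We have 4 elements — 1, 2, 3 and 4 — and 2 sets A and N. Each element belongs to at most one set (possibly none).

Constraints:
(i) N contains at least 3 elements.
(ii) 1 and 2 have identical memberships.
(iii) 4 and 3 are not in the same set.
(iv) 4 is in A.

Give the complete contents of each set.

A = {4}; N = {1, 2, 3}

From (iv): 4 ∈ A.
(i): only 3 candidates remain for N, so all are in.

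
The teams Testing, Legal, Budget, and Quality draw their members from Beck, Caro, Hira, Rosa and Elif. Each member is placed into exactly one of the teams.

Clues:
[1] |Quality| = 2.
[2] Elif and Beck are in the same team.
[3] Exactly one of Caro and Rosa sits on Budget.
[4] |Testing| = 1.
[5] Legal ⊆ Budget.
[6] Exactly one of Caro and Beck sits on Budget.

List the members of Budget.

Budget = {Caro, Hira}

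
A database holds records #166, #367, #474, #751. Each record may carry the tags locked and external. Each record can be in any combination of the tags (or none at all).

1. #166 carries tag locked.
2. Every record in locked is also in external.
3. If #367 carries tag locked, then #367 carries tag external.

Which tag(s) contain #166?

#166: external, locked

From (1): #166 ∈ locked.
(2) with #166 ∈ locked: #166 ∈ external.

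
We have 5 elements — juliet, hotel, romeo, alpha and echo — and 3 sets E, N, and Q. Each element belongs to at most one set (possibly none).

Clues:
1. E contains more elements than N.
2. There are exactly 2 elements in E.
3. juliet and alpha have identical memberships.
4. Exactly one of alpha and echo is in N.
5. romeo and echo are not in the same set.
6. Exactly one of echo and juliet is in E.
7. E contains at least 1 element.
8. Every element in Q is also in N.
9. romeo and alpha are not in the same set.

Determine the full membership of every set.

E = {alpha, juliet}; N = {echo}; Q = {}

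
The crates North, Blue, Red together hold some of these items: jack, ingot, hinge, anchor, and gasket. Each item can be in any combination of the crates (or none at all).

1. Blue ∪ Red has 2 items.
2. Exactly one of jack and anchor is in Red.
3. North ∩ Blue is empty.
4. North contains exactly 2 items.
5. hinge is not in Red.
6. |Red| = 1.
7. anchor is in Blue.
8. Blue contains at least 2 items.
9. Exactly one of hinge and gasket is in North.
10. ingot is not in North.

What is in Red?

Red = {anchor}

From (5): hinge ∉ Red.
From (7): anchor ∈ Blue.
From (10): ingot ∉ North.
(3) (disjoint): anchor ∉ North.
Suppose jack ∈ Red: no assignment then satisfies all the clues, so jack ∉ Red.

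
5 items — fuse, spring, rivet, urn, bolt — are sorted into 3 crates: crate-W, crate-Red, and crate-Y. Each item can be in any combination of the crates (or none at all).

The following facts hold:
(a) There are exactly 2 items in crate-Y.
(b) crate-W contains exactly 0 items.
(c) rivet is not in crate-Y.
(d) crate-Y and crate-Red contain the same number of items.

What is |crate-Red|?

2

From (c): rivet ∉ crate-Y.
(b): crate-W already has 0, so the rest are out.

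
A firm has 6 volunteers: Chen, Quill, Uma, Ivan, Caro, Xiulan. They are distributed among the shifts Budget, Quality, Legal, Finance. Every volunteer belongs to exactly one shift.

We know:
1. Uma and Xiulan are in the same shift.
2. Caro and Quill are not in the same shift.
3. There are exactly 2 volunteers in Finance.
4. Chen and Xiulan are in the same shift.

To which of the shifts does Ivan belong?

Ivan: Finance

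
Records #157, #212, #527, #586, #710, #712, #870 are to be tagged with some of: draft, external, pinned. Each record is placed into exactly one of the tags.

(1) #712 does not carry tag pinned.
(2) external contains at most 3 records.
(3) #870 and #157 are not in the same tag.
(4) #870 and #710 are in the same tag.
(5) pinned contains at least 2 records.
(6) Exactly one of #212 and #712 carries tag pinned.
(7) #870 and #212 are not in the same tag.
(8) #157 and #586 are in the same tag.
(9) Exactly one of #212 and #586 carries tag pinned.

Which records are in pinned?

From (1): #712 ∉ pinned.
(6) (exactly one): #212 ∈ pinned.
(7): #870 ∉ pinned.
(9) (exactly one): #586 ∉ pinned.
(4): #710 matches #870: #710 ∉ pinned.
(8): #157 matches #586: #157 ∉ pinned.
(5): only 2 candidates remain for pinned, so all are in.

pinned = {#212, #527}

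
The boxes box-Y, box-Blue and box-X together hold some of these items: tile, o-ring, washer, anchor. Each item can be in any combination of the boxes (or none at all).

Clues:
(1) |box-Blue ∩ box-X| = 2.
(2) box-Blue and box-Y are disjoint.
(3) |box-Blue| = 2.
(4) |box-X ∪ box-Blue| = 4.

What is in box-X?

box-X = {anchor, o-ring, tile, washer}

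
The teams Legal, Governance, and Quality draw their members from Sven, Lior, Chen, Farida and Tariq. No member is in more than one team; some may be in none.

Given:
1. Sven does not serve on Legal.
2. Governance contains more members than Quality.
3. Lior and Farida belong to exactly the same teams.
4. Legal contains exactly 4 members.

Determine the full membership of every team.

From (1): Sven ∉ Legal.
(4): only 4 candidates remain for Legal, so all are in.
Suppose Sven ∉ Governance: no assignment then satisfies all the clues, so Sven ∈ Governance.

Legal = {Chen, Farida, Lior, Tariq}; Governance = {Sven}; Quality = {}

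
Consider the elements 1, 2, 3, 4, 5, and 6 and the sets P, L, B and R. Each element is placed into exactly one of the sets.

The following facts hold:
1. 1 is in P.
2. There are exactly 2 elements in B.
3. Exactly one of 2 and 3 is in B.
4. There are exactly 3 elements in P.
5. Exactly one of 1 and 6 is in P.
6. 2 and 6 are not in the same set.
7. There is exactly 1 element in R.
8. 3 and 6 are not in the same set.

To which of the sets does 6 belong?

6: R

From (1): 1 ∈ P.
(5) (exactly one): 6 ∉ P.
Suppose 6 ∈ L: no assignment then satisfies all the clues, so 6 ∉ L.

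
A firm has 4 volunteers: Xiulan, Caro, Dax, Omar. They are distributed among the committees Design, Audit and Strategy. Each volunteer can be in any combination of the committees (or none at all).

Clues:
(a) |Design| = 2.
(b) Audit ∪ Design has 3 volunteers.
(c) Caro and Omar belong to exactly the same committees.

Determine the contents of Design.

Design = {Caro, Omar}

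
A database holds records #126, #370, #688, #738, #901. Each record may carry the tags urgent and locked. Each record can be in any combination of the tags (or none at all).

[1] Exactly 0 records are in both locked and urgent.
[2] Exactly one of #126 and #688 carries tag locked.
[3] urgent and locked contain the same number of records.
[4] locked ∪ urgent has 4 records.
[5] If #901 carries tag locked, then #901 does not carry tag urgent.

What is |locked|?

2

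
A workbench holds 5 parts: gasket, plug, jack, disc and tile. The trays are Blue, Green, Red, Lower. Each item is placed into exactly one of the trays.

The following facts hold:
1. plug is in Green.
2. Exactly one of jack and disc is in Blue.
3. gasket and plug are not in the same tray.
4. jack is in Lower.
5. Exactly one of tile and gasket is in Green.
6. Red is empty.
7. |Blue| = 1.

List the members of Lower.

Lower = {gasket, jack}

From (1): plug ∈ Green.
From (4): jack ∈ Lower.
(2) (exactly one): disc ∈ Blue.
(3): gasket ∉ Green.
(5) (exactly one): tile ∈ Green.
(6): Red already has 0, so the rest are out.
(7): Blue already has 1, so the rest are out.
Only one tray left: gasket ∈ Lower.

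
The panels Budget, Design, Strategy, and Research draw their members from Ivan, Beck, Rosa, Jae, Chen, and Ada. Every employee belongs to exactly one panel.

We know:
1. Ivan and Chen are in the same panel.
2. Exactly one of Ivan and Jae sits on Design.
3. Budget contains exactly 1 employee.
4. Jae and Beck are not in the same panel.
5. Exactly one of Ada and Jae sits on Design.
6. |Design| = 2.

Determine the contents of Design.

Design = {Jae, Rosa}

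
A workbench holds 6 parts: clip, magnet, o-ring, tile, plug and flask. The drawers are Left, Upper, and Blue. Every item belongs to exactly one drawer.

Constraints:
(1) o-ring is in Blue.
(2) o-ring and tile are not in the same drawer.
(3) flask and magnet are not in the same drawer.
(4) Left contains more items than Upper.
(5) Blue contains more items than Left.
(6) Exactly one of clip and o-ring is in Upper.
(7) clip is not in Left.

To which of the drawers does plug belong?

plug: Blue

From (1): o-ring ∈ Blue.
From (7): clip ∉ Left.
(2): tile ∉ Blue.
(6) (exactly one): clip ∈ Upper.
Suppose plug ∈ Left: no assignment then satisfies all the clues, so plug ∉ Left.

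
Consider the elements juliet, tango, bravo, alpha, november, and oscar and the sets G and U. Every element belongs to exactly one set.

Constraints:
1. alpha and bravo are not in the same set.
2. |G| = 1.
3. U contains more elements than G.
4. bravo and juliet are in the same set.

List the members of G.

G = {alpha}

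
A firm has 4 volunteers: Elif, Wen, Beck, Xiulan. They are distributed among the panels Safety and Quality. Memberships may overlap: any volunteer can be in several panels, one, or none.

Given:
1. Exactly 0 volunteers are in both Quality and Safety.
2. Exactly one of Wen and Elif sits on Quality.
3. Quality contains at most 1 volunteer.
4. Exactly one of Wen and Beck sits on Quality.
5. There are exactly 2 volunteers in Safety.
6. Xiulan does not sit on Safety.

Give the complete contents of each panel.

Safety = {Beck, Elif}; Quality = {Wen}

From (6): Xiulan ∉ Safety.
Suppose Elif ∉ Safety: no assignment then satisfies all the clues, so Elif ∈ Safety.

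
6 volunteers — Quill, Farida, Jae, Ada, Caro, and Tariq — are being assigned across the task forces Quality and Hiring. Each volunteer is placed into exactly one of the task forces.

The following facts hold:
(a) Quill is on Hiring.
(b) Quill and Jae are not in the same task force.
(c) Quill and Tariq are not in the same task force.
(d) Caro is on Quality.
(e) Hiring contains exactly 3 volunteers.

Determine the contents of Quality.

Quality = {Caro, Jae, Tariq}

From (a): Quill ∈ Hiring.
From (d): Caro ∈ Quality.
(b): Jae ∉ Hiring.
(c): Tariq ∉ Hiring.
(e): only 3 candidates remain for Hiring, so all are in.
Only one task force left: Jae ∈ Quality.
Only one task force left: Tariq ∈ Quality.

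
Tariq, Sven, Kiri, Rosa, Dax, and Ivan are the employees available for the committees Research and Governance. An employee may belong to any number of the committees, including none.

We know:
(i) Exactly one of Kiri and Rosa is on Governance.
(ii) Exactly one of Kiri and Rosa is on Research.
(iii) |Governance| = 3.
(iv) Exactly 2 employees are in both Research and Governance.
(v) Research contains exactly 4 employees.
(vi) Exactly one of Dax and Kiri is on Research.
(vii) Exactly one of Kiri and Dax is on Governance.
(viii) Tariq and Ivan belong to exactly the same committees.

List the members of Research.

Research = {Dax, Ivan, Rosa, Tariq}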